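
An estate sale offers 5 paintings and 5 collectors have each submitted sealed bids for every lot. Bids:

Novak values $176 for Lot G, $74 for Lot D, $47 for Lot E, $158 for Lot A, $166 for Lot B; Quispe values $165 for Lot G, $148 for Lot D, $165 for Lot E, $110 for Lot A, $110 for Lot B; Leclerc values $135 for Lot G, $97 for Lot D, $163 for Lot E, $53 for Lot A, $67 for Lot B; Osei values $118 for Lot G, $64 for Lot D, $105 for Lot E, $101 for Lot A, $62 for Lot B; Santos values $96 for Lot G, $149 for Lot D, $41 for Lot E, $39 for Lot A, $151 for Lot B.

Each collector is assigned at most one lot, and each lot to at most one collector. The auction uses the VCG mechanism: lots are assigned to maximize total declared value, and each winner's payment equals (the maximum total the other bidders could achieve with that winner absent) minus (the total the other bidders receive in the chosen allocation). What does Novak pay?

Novak pays $2.

Efficient allocation: Novak→Lot B ($166), Quispe→Lot G ($165), Leclerc→Lot E ($163), Osei→Lot A ($101), Santos→Lot D ($149); total welfare W = $744.
Novak receives Lot B at value $166, so the others get W − 166 = $578.
Without Novak: best allocation of the remaining 4 bidders over all 5 lots is Quispe→Lot G ($165), Leclerc→Lot E ($163), Osei→Lot A ($101), Santos→Lot B ($151), total $580.
VCG payment = (others' best without Novak) − (others' welfare with Novak) = 580 − 578 = $2.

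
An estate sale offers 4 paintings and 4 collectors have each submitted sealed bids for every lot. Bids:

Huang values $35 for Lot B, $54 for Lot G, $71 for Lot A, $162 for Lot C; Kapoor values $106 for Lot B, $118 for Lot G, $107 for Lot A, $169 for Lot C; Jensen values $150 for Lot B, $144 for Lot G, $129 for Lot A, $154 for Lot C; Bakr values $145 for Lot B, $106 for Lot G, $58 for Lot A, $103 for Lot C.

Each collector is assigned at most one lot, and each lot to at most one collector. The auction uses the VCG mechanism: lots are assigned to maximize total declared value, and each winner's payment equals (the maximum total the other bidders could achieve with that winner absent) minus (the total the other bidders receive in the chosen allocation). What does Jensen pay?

Efficient allocation: Huang→Lot C ($162), Kapoor→Lot A ($107), Jensen→Lot G ($144), Bakr→Lot B ($145); total welfare W = $558.
Jensen receives Lot G at value $144, so the others get W − 144 = $414.
Without Jensen: best allocation of the remaining 3 bidders over all 4 lots is Huang→Lot C ($162), Kapoor→Lot G ($118), Bakr→Lot B ($145), total $425.
VCG payment = (others' best without Jensen) − (others' welfare with Jensen) = 425 − 414 = $11.

Jensen pays $11.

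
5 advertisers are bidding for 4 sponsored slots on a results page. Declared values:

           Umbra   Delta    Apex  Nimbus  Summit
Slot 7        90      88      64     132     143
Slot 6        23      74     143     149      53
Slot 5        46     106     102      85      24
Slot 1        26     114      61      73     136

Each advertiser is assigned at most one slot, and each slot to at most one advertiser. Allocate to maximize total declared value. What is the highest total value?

Treat this as an assignment problem: match each advertiser to one slot.
Optimal: Nimbus→Slot 7 ($132), Apex→Slot 6 ($143), Delta→Slot 5 ($106), Summit→Slot 1 ($136) — total 132+143+106+136 = $517.
Column-greedy (each slot in turn goes to its best remaining advertiser) gives $459, worse by 58.
Swapping Summit↔Apex (Summit→Slot 6 $53, Apex→Slot 1 $61) loses 165.

Maximum total: $517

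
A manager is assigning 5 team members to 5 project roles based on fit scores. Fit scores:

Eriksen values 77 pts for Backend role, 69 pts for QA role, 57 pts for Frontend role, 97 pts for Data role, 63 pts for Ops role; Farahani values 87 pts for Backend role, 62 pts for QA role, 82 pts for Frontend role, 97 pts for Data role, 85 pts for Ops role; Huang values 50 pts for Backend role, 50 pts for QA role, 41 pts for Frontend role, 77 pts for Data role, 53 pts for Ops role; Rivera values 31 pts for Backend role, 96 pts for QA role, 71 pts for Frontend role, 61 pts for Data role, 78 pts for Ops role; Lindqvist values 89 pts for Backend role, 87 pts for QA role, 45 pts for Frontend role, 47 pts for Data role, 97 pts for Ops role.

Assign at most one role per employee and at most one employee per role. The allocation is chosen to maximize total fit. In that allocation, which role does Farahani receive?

Optimal: Eriksen→Backend role (77 pts), Farahani→Frontend role (82 pts), Huang→Data role (77 pts), Rivera→QA role (96 pts), Lindqvist→Ops role (97 pts) — total 77+82+77+96+97 = 429 pts.
Column-greedy (each role in turn goes to its best remaining employee) gives 417 pts, worse by 12.
Next-best assignment: Eriksen→Data role, Farahani→Frontend role, Huang→Backend role, Rivera→QA role, Lindqvist→Ops role = 422 pts.
Swapping Lindqvist↔Farahani (Lindqvist→Frontend role 45 pts, Farahani→Ops role 85 pts) loses 49.
Farahani's own top role is Data role (97 pts), but forcing Farahani→Data role and reassigning the rest optimally gives only 408 pts — worse by 21.

Farahani receives Frontend role.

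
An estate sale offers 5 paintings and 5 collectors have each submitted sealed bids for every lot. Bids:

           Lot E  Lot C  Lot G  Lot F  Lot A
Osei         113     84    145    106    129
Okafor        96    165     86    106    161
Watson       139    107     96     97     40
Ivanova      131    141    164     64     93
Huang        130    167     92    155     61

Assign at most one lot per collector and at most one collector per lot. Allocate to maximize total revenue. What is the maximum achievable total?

Max total: $752

Optimal: Osei→Lot A ($129), Okafor→Lot C ($165), Watson→Lot E ($139), Ivanova→Lot G ($164), Huang→Lot F ($155) — total 129+165+139+164+155 = $752.
Row-greedy (each collector in turn takes its best remaining lot) gives $697, worse by 55.
Swapping Watson↔Huang (Watson→Lot F $97, Huang→Lot E $130) loses 67.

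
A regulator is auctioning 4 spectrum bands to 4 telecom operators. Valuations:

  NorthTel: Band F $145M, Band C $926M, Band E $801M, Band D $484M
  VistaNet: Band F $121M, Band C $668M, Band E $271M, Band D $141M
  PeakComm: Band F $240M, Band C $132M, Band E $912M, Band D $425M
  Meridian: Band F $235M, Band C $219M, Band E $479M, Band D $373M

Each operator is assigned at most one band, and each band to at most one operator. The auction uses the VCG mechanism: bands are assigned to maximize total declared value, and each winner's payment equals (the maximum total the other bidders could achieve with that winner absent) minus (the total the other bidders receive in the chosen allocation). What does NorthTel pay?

NorthTel pays $547M.

Efficient allocation: NorthTel→Band C ($926M), VistaNet→Band F ($121M), PeakComm→Band E ($912M), Meridian→Band D ($373M); total welfare W = $2332M.
NorthTel receives Band C at value $926M, so the others get W − 926 = $1406M.
Without NorthTel: best allocation of the remaining 3 bidders over all 4 bands is VistaNet→Band C ($668M), PeakComm→Band E ($912M), Meridian→Band D ($373M), total $1953M.
VCG payment = (others' best without NorthTel) − (others' welfare with NorthTel) = 1953 − 1406 = $547M.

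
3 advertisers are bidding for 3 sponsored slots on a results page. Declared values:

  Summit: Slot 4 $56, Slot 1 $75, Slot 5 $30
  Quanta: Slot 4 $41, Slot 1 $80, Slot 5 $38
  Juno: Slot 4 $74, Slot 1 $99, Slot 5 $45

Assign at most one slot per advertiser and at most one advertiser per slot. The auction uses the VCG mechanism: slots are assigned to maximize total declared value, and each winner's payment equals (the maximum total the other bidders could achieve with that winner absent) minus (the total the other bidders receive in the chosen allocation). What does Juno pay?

Efficient allocation: Summit→Slot 4 ($56), Quanta→Slot 5 ($38), Juno→Slot 1 ($99); total welfare W = $193.
Juno receives Slot 1 at value $99, so the others get W − 99 = $94.
Without Juno: best allocation of the remaining 2 bidders over all 3 slots is Summit→Slot 4 ($56), Quanta→Slot 1 ($80), total $136.
VCG payment = (others' best without Juno) − (others' welfare with Juno) = 136 − 94 = $42.

Juno pays $42.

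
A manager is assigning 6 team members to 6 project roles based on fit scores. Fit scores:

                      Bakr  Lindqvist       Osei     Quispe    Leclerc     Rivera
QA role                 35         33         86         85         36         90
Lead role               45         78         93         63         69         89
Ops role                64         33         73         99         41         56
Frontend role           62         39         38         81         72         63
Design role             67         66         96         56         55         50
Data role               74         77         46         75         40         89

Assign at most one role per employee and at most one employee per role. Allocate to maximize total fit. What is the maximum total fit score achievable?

Max total: 509 pts

Treat this as an assignment problem: match each employee to one role.
Optimal: Bakr→Data role (74 pts), Lindqvist→Lead role (78 pts), Osei→Design role (96 pts), Quispe→Ops role (99 pts), Leclerc→Frontend role (72 pts), Rivera→QA role (90 pts) — total 74+78+96+99+72+90 = 509 pts.
Column-greedy (each role in turn goes to its best remaining employee) gives 498 pts, worse by 11.
Next-best assignment: Bakr→Design role, Lindqvist→Data role, Osei→Lead role, Quispe→Ops role, Leclerc→Frontend role, Rivera→QA role = 498 pts.
Swapping Bakr↔Lindqvist (Bakr→Lead role 45 pts, Lindqvist→Data role 77 pts) loses 30.
Every other assignment is strictly worse.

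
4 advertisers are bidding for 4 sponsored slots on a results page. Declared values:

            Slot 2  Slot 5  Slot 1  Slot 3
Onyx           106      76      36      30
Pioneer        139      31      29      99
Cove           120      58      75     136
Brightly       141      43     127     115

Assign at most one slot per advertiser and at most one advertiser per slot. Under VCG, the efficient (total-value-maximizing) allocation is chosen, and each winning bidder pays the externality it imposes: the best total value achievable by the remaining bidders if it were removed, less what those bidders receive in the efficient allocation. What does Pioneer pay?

Pioneer pays $30.

Efficient allocation: Onyx→Slot 5 ($76), Pioneer→Slot 2 ($139), Cove→Slot 3 ($136), Brightly→Slot 1 ($127); total welfare W = $478.
Pioneer receives Slot 2 at value $139, so the others get W − 139 = $339.
Without Pioneer: best allocation of the remaining 3 bidders over all 4 slots is Onyx→Slot 2 ($106), Cove→Slot 3 ($136), Brightly→Slot 1 ($127), total $369.
VCG payment = (others' best without Pioneer) − (others' welfare with Pioneer) = 369 − 339 = $30.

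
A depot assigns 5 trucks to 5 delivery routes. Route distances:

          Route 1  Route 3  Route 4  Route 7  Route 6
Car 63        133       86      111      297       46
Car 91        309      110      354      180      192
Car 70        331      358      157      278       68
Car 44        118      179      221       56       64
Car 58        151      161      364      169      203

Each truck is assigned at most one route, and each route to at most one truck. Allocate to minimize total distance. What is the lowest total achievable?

Min total: 496 km

Treat this as an assignment problem: match each truck to one route.
Optimal: Car 63→Route 4 (111 km), Car 91→Route 3 (110 km), Car 70→Route 6 (68 km), Car 44→Route 7 (56 km), Car 58→Route 1 (151 km) — total 111+110+68+56+151 = 496 km.
Column-greedy (each route in turn goes to its cheapest remaining truck) gives 722 km, worse by 226.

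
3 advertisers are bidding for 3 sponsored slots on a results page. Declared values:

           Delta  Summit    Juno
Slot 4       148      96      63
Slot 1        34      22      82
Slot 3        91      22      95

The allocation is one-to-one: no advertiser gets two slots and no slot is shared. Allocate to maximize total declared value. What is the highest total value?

Optimal: Delta→Slot 3 ($91), Summit→Slot 4 ($96), Juno→Slot 1 ($82) — total 91+96+82 = $269.

Max total: $269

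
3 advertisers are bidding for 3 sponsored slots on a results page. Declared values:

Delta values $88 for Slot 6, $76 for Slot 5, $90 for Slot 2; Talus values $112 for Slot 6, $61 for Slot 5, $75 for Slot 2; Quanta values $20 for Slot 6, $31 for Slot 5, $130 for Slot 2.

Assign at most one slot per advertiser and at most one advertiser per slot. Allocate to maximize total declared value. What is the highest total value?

Max total: $318

Optimal: Delta→Slot 5 ($76), Talus→Slot 6 ($112), Quanta→Slot 2 ($130) — total 76+112+130 = $318.
Row-greedy (each advertiser in turn takes its best remaining slot) gives $233, worse by 85.
Swapping Delta↔Quanta (Delta→Slot 2 $90, Quanta→Slot 5 $31) loses 85.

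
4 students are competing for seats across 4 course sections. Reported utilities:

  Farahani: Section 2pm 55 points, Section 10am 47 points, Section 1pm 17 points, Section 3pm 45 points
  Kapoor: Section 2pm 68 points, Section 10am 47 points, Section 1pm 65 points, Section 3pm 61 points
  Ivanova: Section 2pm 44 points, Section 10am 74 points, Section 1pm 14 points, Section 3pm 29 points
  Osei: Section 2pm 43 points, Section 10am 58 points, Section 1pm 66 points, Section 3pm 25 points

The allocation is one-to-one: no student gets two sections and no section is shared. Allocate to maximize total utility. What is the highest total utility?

Maximum total: 256 points

Optimal: Farahani→Section 2pm (55 points), Kapoor→Section 3pm (61 points), Ivanova→Section 10am (74 points), Osei→Section 1pm (66 points) — total 55+61+74+66 = 256 points.
Max-entry greedy (repeatedly take the single best remaining cell) gives 253 points, worse by 3.
Next-best assignment: Farahani→Section 3pm, Kapoor→Section 2pm, Ivanova→Section 10am, Osei→Section 1pm = 253 points.
Checked against all permutations: 256 points is optimal.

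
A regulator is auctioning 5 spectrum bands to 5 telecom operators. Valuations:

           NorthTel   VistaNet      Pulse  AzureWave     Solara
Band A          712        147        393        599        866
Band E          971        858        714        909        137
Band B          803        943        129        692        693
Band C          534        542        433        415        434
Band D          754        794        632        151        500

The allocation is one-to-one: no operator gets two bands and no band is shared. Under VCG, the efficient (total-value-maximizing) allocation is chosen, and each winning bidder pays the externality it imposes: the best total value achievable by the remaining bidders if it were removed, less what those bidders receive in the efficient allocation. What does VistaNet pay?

Efficient allocation: NorthTel→Band D ($754M), VistaNet→Band B ($943M), Pulse→Band C ($433M), AzureWave→Band E ($909M), Solara→Band A ($866M); total welfare W = $3905M.
VistaNet receives Band B at value $943M, so the others get W − 943 = $2962M.
Without VistaNet: best allocation of the remaining 4 bidders over all 5 bands is NorthTel→Band B ($803M), Pulse→Band D ($632M), AzureWave→Band E ($909M), Solara→Band A ($866M), total $3210M.
VCG payment = (others' best without VistaNet) − (others' welfare with VistaNet) = 3210 − 2962 = $248M.

VistaNet pays $248M.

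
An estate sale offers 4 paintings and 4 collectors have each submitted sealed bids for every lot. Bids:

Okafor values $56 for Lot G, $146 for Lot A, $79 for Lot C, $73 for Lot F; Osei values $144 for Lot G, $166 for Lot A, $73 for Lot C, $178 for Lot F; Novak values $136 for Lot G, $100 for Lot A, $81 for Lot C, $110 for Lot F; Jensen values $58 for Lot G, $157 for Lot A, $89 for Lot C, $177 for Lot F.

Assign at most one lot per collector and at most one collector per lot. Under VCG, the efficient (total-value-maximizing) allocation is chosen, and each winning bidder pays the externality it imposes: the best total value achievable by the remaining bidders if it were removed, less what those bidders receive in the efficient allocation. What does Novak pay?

Efficient allocation: Okafor→Lot C ($79), Osei→Lot A ($166), Novak→Lot G ($136), Jensen→Lot F ($177); total welfare W = $558.
Novak receives Lot G at value $136, so the others get W − 136 = $422.
Without Novak: best allocation of the remaining 3 bidders over all 4 lots is Okafor→Lot A ($146), Osei→Lot G ($144), Jensen→Lot F ($177), total $467.
VCG payment = (others' best without Novak) − (others' welfare with Novak) = 467 − 422 = $45.

Novak pays $45.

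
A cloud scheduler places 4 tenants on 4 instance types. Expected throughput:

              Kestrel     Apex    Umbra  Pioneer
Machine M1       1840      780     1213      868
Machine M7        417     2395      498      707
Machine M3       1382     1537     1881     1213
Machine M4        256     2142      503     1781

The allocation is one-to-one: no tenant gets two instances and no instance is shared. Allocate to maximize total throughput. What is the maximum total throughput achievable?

Max total: 7897 ops/s

Optimal: Kestrel→Machine M1 (1840 ops/s), Apex→Machine M7 (2395 ops/s), Umbra→Machine M3 (1881 ops/s), Pioneer→Machine M4 (1781 ops/s) — total 1840+2395+1881+1781 = 7897 ops/s.
Next-best assignment: Kestrel→Machine M3, Apex→Machine M7, Umbra→Machine M1, Pioneer→Machine M4 = 6771 ops/s.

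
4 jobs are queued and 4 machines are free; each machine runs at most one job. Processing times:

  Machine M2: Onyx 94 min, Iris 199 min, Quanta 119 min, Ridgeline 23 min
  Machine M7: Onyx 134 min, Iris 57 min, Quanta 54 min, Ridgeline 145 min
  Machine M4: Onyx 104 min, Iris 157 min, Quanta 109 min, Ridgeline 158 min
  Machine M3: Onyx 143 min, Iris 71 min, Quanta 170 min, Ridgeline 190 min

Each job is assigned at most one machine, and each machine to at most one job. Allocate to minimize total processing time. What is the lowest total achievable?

Optimal: Onyx→Machine M4 (104 min), Iris→Machine M3 (71 min), Quanta→Machine M7 (54 min), Ridgeline→Machine M2 (23 min) — total 104+71+54+23 = 252 min.
Row-greedy (each job in turn takes its cheapest remaining machine) gives 450 min, worse by 198.
No other one-to-one assignment undercuts 252 min.

Minimum total: 252 min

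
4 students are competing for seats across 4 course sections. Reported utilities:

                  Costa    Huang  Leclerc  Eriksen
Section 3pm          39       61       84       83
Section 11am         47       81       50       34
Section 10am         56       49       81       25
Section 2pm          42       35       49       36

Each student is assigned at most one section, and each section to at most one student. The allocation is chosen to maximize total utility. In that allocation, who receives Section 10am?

Leclerc receives Section 10am.

Optimal: Costa→Section 2pm (42 points), Huang→Section 11am (81 points), Leclerc→Section 10am (81 points), Eriksen→Section 3pm (83 points) — total 42+81+81+83 = 287 points.
Row-greedy (each student in turn takes its best remaining section) gives 257 points, worse by 30.
No other one-to-one assignment exceeds 287 points.
Leclerc's own top section is Section 3pm (84 points), but forcing Leclerc→Section 3pm and reassigning the rest optimally gives only 257 points — worse by 30.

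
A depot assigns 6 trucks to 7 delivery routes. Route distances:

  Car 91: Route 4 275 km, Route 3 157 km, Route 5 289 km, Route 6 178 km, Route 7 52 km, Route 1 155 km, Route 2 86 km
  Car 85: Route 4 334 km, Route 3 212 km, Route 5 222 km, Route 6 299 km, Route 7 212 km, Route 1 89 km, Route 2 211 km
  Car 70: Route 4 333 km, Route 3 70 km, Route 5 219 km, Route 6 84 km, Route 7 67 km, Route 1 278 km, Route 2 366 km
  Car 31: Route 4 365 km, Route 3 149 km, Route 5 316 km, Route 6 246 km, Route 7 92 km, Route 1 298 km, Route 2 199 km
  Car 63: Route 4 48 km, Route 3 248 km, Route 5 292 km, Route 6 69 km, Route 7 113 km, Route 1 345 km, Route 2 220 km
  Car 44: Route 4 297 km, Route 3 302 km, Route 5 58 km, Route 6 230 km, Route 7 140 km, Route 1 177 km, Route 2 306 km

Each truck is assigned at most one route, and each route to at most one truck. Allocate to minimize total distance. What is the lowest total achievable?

Optimal: Car 91→Route 2 (86 km), Car 85→Route 1 (89 km), Car 70→Route 3 (70 km), Car 31→Route 7 (92 km), Car 63→Route 4 (48 km), Car 44→Route 5 (58 km) — total 86+89+70+92+48+58 = 443 km.
Min-entry greedy (repeatedly take the single cheapest remaining cell) gives 516 km, worse by 73.
Next-best assignment: Car 91→Route 2, Car 85→Route 1, Car 70→Route 6, Car 31→Route 7, Car 63→Route 4, Car 44→Route 5 = 457 km.

Min total: 443 km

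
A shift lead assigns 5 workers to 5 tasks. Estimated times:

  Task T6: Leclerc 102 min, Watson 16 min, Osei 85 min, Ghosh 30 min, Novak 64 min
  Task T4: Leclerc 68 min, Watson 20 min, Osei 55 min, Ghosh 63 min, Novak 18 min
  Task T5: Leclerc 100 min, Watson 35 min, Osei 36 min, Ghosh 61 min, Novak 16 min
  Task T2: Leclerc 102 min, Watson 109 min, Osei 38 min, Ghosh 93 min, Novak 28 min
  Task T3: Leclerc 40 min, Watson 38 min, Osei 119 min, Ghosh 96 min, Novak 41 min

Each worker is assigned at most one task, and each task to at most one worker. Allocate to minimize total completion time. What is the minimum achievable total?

Min total: 144 min

Treat this as an assignment problem: match each worker to one task.
Optimal: Leclerc→Task T3 (40 min), Watson→Task T4 (20 min), Osei→Task T2 (38 min), Ghosh→Task T6 (30 min), Novak→Task T5 (16 min) — total 40+20+38+30+16 = 144 min.
Row-greedy (each worker in turn takes its cheapest remaining task) gives 183 min, worse by 39.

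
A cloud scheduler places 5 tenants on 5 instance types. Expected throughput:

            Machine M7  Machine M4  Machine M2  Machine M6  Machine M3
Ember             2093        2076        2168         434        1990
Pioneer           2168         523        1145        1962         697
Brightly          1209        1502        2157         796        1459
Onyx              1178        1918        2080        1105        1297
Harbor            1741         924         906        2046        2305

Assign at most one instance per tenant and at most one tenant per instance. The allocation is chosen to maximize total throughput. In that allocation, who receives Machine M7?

Ember receives Machine M7.

Optimal: Ember→Machine M7 (2093 ops/s), Pioneer→Machine M6 (1962 ops/s), Brightly→Machine M2 (2157 ops/s), Onyx→Machine M4 (1918 ops/s), Harbor→Machine M3 (2305 ops/s) — total 2093+1962+2157+1918+2305 = 10435 ops/s.
Column-greedy (each instance in turn goes to its best remaining tenant) gives 9744 ops/s, worse by 691.
Next-best assignment: Ember→Machine M3, Pioneer→Machine M7, Brightly→Machine M2, Onyx→Machine M4, Harbor→Machine M6 = 10279 ops/s.
No other one-to-one assignment exceeds 10435 ops/s.
Ember's own top instance is Machine M2 (2168 ops/s), but forcing Ember→Machine M2 and reassigning the rest optimally gives only 9759 ops/s — worse by 676.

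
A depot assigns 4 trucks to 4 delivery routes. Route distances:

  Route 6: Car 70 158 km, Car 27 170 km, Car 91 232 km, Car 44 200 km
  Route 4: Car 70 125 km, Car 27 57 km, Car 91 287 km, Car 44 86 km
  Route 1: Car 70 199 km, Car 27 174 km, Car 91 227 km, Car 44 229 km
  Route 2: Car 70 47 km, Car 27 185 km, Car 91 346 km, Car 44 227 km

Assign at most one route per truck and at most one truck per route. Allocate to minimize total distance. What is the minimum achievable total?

Min total: 530 km

Optimal: Car 70→Route 2 (47 km), Car 27→Route 6 (170 km), Car 91→Route 1 (227 km), Car 44→Route 4 (86 km) — total 47+170+227+86 = 530 km.
Row-greedy (each truck in turn takes its cheapest remaining route) gives 531 km, worse by 1.
Swapping Car 44↔Car 27 (Car 44→Route 6 200 km, Car 27→Route 4 57 km) adds 1.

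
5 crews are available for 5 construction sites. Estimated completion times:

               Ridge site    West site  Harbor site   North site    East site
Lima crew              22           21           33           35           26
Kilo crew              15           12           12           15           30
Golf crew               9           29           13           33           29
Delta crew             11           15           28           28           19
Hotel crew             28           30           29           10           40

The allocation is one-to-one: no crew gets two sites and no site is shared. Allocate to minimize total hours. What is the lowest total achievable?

Optimal: Lima crew→West site (21 hours), Kilo crew→Harbor site (12 hours), Golf crew→Ridge site (9 hours), Delta crew→East site (19 hours), Hotel crew→North site (10 hours) — total 21+12+9+19+10 = 71 hours.
Column-greedy (each site in turn goes to its cheapest remaining crew) gives 85 hours, worse by 14.
Next-best assignment: Lima crew→East site, Kilo crew→West site, Golf crew→Harbor site, Delta crew→Ridge site, Hotel crew→North site = 72 hours.
Swapping Golf crew↔Kilo crew (Golf crew→Harbor site 13 hours, Kilo crew→Ridge site 15 hours) adds 7.

Min total: 71 hours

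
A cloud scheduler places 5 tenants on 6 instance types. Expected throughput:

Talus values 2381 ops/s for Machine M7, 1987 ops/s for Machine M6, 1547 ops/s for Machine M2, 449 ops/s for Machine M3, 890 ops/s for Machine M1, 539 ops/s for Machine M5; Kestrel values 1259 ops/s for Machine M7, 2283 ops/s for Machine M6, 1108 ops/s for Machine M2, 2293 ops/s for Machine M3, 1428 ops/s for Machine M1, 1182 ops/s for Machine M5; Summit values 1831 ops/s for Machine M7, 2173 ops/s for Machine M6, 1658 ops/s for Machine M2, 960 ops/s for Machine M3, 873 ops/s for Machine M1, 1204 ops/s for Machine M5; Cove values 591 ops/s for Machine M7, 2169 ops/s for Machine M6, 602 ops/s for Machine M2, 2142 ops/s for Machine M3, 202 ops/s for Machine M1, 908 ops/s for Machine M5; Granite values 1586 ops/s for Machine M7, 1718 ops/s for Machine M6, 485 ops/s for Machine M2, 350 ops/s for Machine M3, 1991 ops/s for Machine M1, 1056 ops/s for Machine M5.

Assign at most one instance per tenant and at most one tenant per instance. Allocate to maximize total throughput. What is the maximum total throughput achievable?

Optimal: Talus→Machine M7 (2381 ops/s), Kestrel→Machine M3 (2293 ops/s), Summit→Machine M2 (1658 ops/s), Cove→Machine M6 (2169 ops/s), Granite→Machine M1 (1991 ops/s) — total 2381+2293+1658+2169+1991 = 10492 ops/s.
Max-entry greedy (repeatedly take the single best remaining cell) gives 9746 ops/s, worse by 746.

Maximum total: 10492 ops/s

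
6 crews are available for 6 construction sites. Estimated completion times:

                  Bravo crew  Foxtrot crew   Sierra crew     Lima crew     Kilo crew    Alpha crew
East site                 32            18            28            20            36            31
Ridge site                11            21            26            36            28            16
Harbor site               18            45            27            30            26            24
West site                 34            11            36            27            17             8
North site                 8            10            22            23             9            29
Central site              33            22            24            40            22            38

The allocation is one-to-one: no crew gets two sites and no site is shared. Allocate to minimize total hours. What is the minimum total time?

This is a one-to-one assignment (minimum-cost bipartite matching).
Optimal: Bravo crew→Ridge site (11 hours), Foxtrot crew→Central site (22 hours), Sierra crew→Harbor site (27 hours), Lima crew→East site (20 hours), Kilo crew→North site (9 hours), Alpha crew→West site (8 hours) — total 11+22+27+20+9+8 = 97 hours.
Min-entry greedy (repeatedly take the single cheapest remaining cell) gives 112 hours, worse by 15.
Every other assignment is strictly worse.

Min total: 97 hours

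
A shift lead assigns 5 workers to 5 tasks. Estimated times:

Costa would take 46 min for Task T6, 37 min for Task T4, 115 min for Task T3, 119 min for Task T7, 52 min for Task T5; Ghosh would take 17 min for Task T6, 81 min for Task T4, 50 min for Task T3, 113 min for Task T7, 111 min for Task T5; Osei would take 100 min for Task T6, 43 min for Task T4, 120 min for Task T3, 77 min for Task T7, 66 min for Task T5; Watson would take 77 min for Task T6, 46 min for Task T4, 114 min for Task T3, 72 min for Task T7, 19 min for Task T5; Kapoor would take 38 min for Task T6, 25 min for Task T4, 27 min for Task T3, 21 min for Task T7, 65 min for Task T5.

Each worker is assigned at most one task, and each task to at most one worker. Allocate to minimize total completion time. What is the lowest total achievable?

Optimal: Costa→Task T4 (37 min), Ghosh→Task T6 (17 min), Osei→Task T7 (77 min), Watson→Task T5 (19 min), Kapoor→Task T3 (27 min) — total 37+17+77+19+27 = 177 min.
Column-greedy (each task in turn goes to its cheapest remaining worker) gives 285 min, worse by 108.
Next-best assignment: Costa→Task T6, Ghosh→Task T3, Osei→Task T4, Watson→Task T5, Kapoor→Task T7 = 179 min.

Min total: 177 min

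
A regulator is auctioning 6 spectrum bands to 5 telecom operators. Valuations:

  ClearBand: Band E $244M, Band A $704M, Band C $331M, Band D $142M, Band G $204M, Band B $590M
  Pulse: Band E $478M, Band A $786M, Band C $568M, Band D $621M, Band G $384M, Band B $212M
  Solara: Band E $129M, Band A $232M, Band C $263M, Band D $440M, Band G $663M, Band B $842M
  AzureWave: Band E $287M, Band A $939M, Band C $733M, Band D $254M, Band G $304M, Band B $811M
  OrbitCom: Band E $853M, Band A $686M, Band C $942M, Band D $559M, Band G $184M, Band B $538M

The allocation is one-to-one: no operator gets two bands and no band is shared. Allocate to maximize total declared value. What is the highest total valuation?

Maximum total: $3755M

Optimal: ClearBand→Band B ($590M), Pulse→Band D ($621M), Solara→Band G ($663M), AzureWave→Band A ($939M), OrbitCom→Band C ($942M) — total 590+621+663+939+942 = $3755M.
Max-entry greedy (repeatedly take the single best remaining cell) gives $3588M, worse by 167.
Next-best assignment: ClearBand→Band A, Pulse→Band D, Solara→Band B, AzureWave→Band C, OrbitCom→Band E = $3753M.
Checked against all permutations: $3755M is optimal.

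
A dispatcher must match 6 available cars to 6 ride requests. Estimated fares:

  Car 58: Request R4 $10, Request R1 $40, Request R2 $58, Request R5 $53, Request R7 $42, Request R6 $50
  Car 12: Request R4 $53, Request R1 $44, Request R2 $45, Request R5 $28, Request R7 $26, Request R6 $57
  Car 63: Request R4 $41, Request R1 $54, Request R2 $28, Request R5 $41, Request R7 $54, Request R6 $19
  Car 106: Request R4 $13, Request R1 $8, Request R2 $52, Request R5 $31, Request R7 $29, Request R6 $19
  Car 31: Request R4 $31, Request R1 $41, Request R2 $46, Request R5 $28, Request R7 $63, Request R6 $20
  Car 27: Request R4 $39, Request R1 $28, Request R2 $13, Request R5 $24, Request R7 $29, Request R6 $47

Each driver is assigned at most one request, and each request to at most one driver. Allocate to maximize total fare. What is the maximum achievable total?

Maximum total: $322

Optimal: Car 58→Request R5 ($53), Car 12→Request R4 ($53), Car 63→Request R1 ($54), Car 106→Request R2 ($52), Car 31→Request R7 ($63), Car 27→Request R6 ($47) — total 53+53+54+52+63+47 = $322.
Max-entry greedy (repeatedly take the single best remaining cell) gives $302, worse by 20.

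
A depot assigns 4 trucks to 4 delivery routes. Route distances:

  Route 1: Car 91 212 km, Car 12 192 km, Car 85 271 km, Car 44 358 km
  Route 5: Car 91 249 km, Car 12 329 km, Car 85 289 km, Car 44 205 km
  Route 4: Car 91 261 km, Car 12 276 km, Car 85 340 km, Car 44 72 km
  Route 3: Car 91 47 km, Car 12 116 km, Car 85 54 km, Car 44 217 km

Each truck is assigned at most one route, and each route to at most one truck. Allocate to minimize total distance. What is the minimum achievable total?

Optimal: Car 91→Route 5 (249 km), Car 12→Route 1 (192 km), Car 85→Route 3 (54 km), Car 44→Route 4 (72 km) — total 249+192+54+72 = 567 km.
Column-greedy (each route in turn goes to its cheapest remaining truck) gives 712 km, worse by 145.
No other one-to-one assignment undercuts 567 km.

Min total: 567 km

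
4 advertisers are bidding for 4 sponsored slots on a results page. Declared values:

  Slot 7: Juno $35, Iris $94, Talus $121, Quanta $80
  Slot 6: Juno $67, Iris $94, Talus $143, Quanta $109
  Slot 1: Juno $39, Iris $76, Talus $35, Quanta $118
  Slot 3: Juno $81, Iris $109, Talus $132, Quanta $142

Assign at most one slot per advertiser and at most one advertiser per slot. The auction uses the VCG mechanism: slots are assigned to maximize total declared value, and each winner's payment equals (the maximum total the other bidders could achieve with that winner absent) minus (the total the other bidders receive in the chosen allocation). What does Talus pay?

Talus pays $10.

Efficient allocation: Juno→Slot 3 ($81), Iris→Slot 7 ($94), Talus→Slot 6 ($143), Quanta→Slot 1 ($118); total welfare W = $436.
Talus receives Slot 6 at value $143, so the others get W − 143 = $293.
Without Talus: best allocation of the remaining 3 bidders over all 4 slots is Juno→Slot 6 ($67), Iris→Slot 7 ($94), Quanta→Slot 3 ($142), total $303.
VCG payment = (others' best without Talus) − (others' welfare with Talus) = 303 − 293 = $10.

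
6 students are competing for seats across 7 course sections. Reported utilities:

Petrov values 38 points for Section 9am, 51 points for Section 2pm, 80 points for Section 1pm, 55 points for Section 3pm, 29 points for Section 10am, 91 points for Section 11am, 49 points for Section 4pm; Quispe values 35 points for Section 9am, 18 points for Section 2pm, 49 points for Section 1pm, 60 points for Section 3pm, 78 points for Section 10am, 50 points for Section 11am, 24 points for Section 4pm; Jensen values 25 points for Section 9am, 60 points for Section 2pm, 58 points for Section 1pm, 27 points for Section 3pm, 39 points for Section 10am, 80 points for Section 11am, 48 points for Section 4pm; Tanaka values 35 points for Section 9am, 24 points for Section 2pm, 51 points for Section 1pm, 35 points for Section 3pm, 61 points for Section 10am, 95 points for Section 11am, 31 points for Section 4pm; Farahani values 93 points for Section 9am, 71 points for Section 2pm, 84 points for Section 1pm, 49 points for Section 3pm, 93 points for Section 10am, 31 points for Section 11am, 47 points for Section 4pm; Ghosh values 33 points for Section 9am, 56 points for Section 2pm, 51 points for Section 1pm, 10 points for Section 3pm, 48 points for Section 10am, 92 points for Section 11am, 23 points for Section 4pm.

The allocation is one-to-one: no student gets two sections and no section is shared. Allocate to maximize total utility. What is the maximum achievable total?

Optimal: Petrov→Section 1pm (80 points), Quispe→Section 10am (78 points), Jensen→Section 4pm (48 points), Tanaka→Section 11am (95 points), Farahani→Section 9am (93 points), Ghosh→Section 2pm (56 points) — total 80+78+48+95+93+56 = 450 points.
Row-greedy (each student in turn takes its best remaining section) gives 396 points, worse by 54.

Maximum total: 450 points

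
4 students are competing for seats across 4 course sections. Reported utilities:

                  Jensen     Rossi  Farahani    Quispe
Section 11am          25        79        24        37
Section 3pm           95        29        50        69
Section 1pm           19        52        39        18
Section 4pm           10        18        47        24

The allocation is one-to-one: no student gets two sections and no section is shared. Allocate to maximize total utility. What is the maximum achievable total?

Max total: 239 points

Treat this as an assignment problem: match each student to one section.
Optimal: Jensen→Section 3pm (95 points), Rossi→Section 11am (79 points), Farahani→Section 4pm (47 points), Quispe→Section 1pm (18 points) — total 95+79+47+18 = 239 points.
Column-greedy (each section in turn goes to its best remaining student) gives 237 points, worse by 2.
Next-best assignment: Jensen→Section 3pm, Rossi→Section 11am, Farahani→Section 1pm, Quispe→Section 4pm = 237 points.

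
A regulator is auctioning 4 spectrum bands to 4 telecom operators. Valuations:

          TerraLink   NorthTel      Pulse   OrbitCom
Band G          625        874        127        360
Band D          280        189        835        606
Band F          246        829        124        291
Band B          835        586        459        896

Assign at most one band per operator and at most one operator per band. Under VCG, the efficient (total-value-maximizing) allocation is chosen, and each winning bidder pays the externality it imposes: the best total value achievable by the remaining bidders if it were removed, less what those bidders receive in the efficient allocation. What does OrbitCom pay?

Efficient allocation: TerraLink→Band G ($625M), NorthTel→Band F ($829M), Pulse→Band D ($835M), OrbitCom→Band B ($896M); total welfare W = $3185M.
OrbitCom receives Band B at value $896M, so the others get W − 896 = $2289M.
Without OrbitCom: best allocation of the remaining 3 bidders over all 4 bands is TerraLink→Band B ($835M), NorthTel→Band G ($874M), Pulse→Band D ($835M), total $2544M.
VCG payment = (others' best without OrbitCom) − (others' welfare with OrbitCom) = 2544 − 2289 = $255M.

OrbitCom pays $255M.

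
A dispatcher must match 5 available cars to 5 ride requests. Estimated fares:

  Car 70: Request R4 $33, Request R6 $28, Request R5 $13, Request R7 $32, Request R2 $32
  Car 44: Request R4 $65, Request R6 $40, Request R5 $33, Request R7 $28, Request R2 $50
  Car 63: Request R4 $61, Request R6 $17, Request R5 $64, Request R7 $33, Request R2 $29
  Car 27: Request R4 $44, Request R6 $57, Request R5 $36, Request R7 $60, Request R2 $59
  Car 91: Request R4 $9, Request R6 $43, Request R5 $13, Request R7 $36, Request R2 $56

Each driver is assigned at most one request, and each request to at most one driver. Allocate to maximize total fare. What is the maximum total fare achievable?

This is a one-to-one assignment (maximum-weight bipartite matching).
Optimal: Car 70→Request R7 ($32), Car 44→Request R4 ($65), Car 63→Request R5 ($64), Car 27→Request R6 ($57), Car 91→Request R2 ($56) — total 32+65+64+57+56 = $274.
Next-best assignment: Car 70→Request R6, Car 44→Request R4, Car 63→Request R5, Car 27→Request R7, Car 91→Request R2 = $273.

Maximum total: $274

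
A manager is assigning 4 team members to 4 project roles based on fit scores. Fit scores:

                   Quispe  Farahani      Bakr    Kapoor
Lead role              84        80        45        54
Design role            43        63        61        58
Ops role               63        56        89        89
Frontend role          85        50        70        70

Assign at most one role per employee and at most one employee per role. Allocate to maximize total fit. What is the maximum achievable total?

Optimal: Quispe→Frontend role (85 pts), Farahani→Lead role (80 pts), Bakr→Design role (61 pts), Kapoor→Ops role (89 pts) — total 85+80+61+89 = 315 pts.
Max-entry greedy (repeatedly take the single best remaining cell) gives 312 pts, worse by 3.
Next-best assignment: Quispe→Frontend role, Farahani→Lead role, Bakr→Ops role, Kapoor→Design role = 312 pts.
No other one-to-one assignment exceeds 315 pts.

Max total: 315 pts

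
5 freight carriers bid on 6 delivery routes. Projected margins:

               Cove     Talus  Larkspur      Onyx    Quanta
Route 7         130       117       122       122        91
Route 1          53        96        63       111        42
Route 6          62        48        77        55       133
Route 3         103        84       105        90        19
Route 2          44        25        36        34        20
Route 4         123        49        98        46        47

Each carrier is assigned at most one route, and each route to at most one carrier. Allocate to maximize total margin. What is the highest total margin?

This is a one-to-one assignment (maximum-weight bipartite matching).
Optimal: Cove→Route 4 ($123k), Talus→Route 7 ($117k), Larkspur→Route 3 ($105k), Onyx→Route 1 ($111k), Quanta→Route 6 ($133k) — total 123+117+105+111+133 = $589k.
Column-greedy (each route in turn goes to its best remaining carrier) gives $504k, worse by 85.
Next-best assignment: Cove→Route 4, Talus→Route 1, Larkspur→Route 3, Onyx→Route 7, Quanta→Route 6 = $579k.
Swapping Larkspur↔Quanta (Larkspur→Route 6 $77k, Quanta→Route 3 $19k) loses 142.

Maximum total: $589k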